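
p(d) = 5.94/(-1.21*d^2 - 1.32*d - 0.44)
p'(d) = 5.94*(2.42*d + 1.32)/(-1.21*d^2 - 1.32*d - 0.44)^2 = (14.3748*d + 7.8408)/(1.21*d^2 + 1.32*d + 0.44)^2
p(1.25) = -1.49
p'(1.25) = 1.63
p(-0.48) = -69.73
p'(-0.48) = 129.67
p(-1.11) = -12.76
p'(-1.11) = -37.43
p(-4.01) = -0.41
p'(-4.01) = -0.23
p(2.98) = -0.39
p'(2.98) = 0.22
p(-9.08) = -0.07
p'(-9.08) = -0.02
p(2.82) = -0.43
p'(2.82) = 0.25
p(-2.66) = -1.08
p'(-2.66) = -1.01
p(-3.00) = -0.81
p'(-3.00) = -0.65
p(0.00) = -13.50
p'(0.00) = 40.50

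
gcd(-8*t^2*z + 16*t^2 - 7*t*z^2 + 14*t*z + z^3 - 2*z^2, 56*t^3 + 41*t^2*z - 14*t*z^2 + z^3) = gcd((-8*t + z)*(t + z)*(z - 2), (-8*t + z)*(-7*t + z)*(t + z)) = -8*t^2 - 7*t*z + z^2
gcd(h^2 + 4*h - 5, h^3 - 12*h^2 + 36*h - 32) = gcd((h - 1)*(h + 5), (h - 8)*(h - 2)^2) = 1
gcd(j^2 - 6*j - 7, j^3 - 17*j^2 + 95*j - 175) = j - 7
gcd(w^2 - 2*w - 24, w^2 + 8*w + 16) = w + 4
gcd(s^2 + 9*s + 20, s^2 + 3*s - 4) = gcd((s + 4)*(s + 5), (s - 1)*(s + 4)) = s + 4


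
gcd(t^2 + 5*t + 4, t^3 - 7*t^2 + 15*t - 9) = 1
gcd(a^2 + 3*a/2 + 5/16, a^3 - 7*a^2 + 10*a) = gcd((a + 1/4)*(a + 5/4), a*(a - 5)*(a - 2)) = 1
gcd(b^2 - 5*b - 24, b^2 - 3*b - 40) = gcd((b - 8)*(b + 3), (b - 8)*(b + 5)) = b - 8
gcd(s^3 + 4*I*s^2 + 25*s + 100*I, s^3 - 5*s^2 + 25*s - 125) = s^2 + 25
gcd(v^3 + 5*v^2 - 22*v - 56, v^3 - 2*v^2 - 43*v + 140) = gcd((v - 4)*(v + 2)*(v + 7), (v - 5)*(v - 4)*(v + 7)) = v^2 + 3*v - 28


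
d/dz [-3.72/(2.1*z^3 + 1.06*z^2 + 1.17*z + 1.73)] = (23.436*z^2 + 7.8864*z + 4.3524)/(2.1*z^3 + 1.06*z^2 + 1.17*z + 1.73)^2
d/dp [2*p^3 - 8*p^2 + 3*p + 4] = 6*p^2 - 16*p + 3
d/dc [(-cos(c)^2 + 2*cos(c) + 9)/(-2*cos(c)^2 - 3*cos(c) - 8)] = (7*sin(c)^2 - 52*cos(c) - 18)*sin(c)/(3*cos(c) + cos(2*c) + 9)^2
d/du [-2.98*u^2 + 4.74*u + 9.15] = 4.74 - 5.96*u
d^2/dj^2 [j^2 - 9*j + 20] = 2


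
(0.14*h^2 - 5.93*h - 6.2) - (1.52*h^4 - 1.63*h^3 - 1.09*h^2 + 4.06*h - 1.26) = -1.52*h^4 + 1.63*h^3 + 1.23*h^2 - 9.99*h - 4.94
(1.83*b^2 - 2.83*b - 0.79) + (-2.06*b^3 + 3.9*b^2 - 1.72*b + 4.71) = -2.06*b^3 + 5.73*b^2 - 4.55*b + 3.92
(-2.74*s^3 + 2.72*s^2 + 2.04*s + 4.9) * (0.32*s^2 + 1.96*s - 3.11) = -0.8768*s^5 - 4.5*s^4 + 14.5054*s^3 - 2.8928*s^2 + 3.2596*s - 15.239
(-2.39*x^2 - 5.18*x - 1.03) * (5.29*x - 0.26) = -12.6431*x^3 - 26.7808*x^2 - 4.1019*x + 0.2678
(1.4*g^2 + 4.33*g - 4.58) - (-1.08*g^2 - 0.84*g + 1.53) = 2.48*g^2 + 5.17*g - 6.11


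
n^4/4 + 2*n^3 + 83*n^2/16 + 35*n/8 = n*(n/4 + 1/2)*(n + 5/2)*(n + 7/2)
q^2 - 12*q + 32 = (q - 8)*(q - 4)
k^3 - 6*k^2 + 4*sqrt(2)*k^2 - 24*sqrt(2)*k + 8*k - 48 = (k - 6)*(k + 2*sqrt(2))^2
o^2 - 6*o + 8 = (o - 4)*(o - 2)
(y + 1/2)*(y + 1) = y^2 + 3*y/2 + 1/2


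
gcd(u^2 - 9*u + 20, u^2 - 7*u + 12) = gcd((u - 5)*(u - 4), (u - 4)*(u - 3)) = u - 4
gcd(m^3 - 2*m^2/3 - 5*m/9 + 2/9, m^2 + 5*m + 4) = 1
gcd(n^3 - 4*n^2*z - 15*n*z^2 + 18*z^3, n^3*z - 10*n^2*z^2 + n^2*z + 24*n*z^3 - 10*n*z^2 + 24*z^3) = -n + 6*z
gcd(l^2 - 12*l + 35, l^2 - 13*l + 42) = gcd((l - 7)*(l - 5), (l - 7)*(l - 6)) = l - 7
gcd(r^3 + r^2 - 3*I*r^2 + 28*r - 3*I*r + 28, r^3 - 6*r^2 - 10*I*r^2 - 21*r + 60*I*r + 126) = r - 7*I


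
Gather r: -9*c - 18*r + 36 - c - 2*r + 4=-10*c - 20*r + 40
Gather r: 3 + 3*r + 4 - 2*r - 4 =r + 3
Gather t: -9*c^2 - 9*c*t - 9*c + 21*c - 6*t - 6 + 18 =-9*c^2 + 12*c + t*(-9*c - 6) + 12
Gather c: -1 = -1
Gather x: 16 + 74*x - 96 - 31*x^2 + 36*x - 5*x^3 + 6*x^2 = -5*x^3 - 25*x^2 + 110*x - 80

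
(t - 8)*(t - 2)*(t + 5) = t^3 - 5*t^2 - 34*t + 80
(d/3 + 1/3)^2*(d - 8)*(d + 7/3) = d^4/9 - 11*d^3/27 - 29*d^2/9 - 43*d/9 - 56/27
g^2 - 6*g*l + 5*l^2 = (g - 5*l)*(g - l)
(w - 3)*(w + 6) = w^2 + 3*w - 18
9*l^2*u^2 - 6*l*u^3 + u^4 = u^2*(-3*l + u)^2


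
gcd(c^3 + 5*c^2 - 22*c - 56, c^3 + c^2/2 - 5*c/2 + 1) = c + 2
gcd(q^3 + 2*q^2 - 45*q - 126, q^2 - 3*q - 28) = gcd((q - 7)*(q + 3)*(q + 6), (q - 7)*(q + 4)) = q - 7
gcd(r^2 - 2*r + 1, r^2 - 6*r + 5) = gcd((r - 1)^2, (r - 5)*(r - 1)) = r - 1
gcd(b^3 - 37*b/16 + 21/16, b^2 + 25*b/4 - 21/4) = b - 3/4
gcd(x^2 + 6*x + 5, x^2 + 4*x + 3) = x + 1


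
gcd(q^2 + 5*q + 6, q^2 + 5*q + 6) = q^2 + 5*q + 6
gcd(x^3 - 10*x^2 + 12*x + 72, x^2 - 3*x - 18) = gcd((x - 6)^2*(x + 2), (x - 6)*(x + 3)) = x - 6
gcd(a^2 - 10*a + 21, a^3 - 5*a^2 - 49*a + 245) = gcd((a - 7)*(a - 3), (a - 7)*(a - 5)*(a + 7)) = a - 7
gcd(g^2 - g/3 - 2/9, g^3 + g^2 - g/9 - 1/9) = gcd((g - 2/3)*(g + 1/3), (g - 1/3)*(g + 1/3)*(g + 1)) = g + 1/3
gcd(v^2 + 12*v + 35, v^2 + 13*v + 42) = v + 7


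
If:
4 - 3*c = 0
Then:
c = 4/3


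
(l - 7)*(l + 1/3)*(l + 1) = l^3 - 17*l^2/3 - 9*l - 7/3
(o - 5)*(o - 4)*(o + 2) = o^3 - 7*o^2 + 2*o + 40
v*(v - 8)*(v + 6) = v^3 - 2*v^2 - 48*v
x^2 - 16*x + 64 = (x - 8)^2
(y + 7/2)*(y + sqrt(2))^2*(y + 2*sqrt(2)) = y^4 + 7*y^3/2 + 4*sqrt(2)*y^3 + 10*y^2 + 14*sqrt(2)*y^2 + 4*sqrt(2)*y + 35*y + 14*sqrt(2)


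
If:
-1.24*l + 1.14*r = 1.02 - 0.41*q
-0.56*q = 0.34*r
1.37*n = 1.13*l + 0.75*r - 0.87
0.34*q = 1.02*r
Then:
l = -0.82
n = -1.31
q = 0.00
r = 0.00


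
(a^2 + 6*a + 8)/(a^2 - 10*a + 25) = (a^2 + 6*a + 8)/(a^2 - 10*a + 25)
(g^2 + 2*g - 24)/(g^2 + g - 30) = (g - 4)/(g - 5)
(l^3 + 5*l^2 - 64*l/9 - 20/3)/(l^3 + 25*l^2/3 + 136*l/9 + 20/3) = (3*l - 5)/(3*l + 5)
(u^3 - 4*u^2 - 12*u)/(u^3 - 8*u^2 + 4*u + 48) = u/(u - 4)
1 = 1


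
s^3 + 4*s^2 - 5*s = s*(s - 1)*(s + 5)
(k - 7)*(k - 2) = k^2 - 9*k + 14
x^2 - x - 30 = (x - 6)*(x + 5)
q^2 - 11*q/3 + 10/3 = (q - 2)*(q - 5/3)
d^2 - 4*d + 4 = (d - 2)^2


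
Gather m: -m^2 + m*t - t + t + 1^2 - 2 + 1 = -m^2 + m*t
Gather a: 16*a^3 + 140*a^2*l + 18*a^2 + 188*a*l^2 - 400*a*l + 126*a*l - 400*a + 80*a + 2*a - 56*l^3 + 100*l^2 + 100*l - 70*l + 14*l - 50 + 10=16*a^3 + a^2*(140*l + 18) + a*(188*l^2 - 274*l - 318) - 56*l^3 + 100*l^2 + 44*l - 40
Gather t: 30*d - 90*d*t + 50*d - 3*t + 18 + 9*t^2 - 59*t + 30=80*d + 9*t^2 + t*(-90*d - 62) + 48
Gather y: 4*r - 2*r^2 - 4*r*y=-2*r^2 - 4*r*y + 4*r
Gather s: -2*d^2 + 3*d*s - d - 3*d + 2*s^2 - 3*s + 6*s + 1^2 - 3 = -2*d^2 - 4*d + 2*s^2 + s*(3*d + 3) - 2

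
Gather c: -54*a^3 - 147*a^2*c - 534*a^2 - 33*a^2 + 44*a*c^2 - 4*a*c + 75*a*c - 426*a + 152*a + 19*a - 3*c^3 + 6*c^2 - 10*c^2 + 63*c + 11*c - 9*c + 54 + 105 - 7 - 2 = -54*a^3 - 567*a^2 - 255*a - 3*c^3 + c^2*(44*a - 4) + c*(-147*a^2 + 71*a + 65) + 150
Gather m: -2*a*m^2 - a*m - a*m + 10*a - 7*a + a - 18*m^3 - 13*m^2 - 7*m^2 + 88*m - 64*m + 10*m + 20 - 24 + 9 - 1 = 4*a - 18*m^3 + m^2*(-2*a - 20) + m*(34 - 2*a) + 4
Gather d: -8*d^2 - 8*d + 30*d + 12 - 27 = -8*d^2 + 22*d - 15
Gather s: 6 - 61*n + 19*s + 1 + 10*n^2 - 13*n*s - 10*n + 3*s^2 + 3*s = 10*n^2 - 71*n + 3*s^2 + s*(22 - 13*n) + 7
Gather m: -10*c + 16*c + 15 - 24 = 6*c - 9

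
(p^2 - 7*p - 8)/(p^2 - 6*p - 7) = (p - 8)/(p - 7)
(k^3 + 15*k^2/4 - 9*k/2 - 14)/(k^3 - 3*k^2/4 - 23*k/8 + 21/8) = 2*(k^2 + 2*k - 8)/(2*k^2 - 5*k + 3)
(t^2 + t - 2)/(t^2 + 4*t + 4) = (t - 1)/(t + 2)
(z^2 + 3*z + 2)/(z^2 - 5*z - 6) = (z + 2)/(z - 6)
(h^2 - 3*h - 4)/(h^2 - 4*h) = (h + 1)/h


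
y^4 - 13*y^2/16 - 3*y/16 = y*(y - 1)*(y + 1/4)*(y + 3/4)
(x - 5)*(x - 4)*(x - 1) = x^3 - 10*x^2 + 29*x - 20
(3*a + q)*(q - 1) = 3*a*q - 3*a + q^2 - q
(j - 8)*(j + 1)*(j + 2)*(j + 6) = j^4 + j^3 - 52*j^2 - 148*j - 96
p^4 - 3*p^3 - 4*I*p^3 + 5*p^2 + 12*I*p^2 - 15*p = p*(p - 3)*(p - 5*I)*(p + I)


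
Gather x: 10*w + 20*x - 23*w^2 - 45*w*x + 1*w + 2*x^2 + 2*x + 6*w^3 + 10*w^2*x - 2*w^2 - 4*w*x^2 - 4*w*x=6*w^3 - 25*w^2 + 11*w + x^2*(2 - 4*w) + x*(10*w^2 - 49*w + 22)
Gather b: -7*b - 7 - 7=-7*b - 14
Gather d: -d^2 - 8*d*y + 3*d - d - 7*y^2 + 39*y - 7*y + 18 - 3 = -d^2 + d*(2 - 8*y) - 7*y^2 + 32*y + 15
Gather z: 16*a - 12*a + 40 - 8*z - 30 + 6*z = 4*a - 2*z + 10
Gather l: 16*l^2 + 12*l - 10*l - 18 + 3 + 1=16*l^2 + 2*l - 14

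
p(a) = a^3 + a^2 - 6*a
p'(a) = 3*a^2 + 2*a - 6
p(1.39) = -3.72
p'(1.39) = 2.58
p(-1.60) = 8.06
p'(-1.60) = -1.52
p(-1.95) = 8.09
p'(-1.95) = 1.51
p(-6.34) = -176.60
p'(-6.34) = 101.91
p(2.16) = 1.78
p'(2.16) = 12.32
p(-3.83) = -18.53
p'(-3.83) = 30.35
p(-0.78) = 4.81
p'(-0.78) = -5.73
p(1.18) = -4.04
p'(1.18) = 0.54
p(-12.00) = -1512.00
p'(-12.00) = 402.00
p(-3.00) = 0.00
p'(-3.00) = 15.00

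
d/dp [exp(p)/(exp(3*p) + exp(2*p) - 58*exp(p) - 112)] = (-(3*exp(2*p) + 2*exp(p) - 58)*exp(p) + exp(3*p) + exp(2*p) - 58*exp(p) - 112)*exp(p)/(exp(3*p) + exp(2*p) - 58*exp(p) - 112)^2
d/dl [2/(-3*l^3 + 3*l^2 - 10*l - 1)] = 2*(9*l^2 - 6*l + 10)/(3*l^3 - 3*l^2 + 10*l + 1)^2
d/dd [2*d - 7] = 2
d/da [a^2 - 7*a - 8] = 2*a - 7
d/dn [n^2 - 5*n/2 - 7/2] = 2*n - 5/2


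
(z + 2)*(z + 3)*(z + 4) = z^3 + 9*z^2 + 26*z + 24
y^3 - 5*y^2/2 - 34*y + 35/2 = (y - 7)*(y - 1/2)*(y + 5)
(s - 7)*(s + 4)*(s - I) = s^3 - 3*s^2 - I*s^2 - 28*s + 3*I*s + 28*I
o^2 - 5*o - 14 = (o - 7)*(o + 2)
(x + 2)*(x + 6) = x^2 + 8*x + 12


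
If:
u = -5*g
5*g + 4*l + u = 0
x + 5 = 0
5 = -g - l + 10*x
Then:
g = -55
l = 0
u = 275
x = -5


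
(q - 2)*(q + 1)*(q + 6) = q^3 + 5*q^2 - 8*q - 12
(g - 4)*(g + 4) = g^2 - 16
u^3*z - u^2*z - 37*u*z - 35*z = (u - 7)*(u + 5)*(u*z + z)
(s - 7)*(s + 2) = s^2 - 5*s - 14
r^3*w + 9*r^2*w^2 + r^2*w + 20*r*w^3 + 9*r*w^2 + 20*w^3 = (r + 4*w)*(r + 5*w)*(r*w + w)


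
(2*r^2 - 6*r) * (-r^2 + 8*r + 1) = -2*r^4 + 22*r^3 - 46*r^2 - 6*r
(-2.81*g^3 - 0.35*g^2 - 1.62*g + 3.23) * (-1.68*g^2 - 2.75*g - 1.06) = 4.7208*g^5 + 8.3155*g^4 + 6.6627*g^3 - 0.6004*g^2 - 7.1653*g - 3.4238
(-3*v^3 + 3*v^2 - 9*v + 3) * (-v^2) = 3*v^5 - 3*v^4 + 9*v^3 - 3*v^2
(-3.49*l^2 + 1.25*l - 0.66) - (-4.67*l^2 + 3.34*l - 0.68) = 1.18*l^2 - 2.09*l + 0.02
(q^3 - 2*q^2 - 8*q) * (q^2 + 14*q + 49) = q^5 + 12*q^4 + 13*q^3 - 210*q^2 - 392*q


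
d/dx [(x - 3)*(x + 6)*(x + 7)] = 3*x^2 + 20*x + 3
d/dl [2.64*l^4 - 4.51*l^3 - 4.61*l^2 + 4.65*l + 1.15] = 10.56*l^3 - 13.53*l^2 - 9.22*l + 4.65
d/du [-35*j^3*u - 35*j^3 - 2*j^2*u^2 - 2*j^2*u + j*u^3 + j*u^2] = j*(-35*j^2 - 4*j*u - 2*j + 3*u^2 + 2*u)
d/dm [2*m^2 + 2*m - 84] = 4*m + 2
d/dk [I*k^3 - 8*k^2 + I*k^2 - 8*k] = 3*I*k^2 + 2*k*(-8 + I) - 8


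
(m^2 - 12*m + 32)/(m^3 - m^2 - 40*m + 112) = (m - 8)/(m^2 + 3*m - 28)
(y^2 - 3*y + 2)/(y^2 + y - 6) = (y - 1)/(y + 3)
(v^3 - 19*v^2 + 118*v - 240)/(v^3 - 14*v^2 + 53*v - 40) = (v - 6)/(v - 1)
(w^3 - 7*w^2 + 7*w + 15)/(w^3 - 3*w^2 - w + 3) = (w - 5)/(w - 1)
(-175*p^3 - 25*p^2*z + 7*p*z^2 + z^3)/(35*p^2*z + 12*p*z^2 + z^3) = (-5*p + z)/z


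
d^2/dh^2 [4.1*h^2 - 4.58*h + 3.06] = 8.20000000000000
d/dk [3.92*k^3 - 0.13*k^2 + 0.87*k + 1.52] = 11.76*k^2 - 0.26*k + 0.87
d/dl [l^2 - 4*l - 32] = 2*l - 4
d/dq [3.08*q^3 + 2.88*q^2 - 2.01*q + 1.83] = 9.24*q^2 + 5.76*q - 2.01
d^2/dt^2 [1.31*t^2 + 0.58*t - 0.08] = 2.62000000000000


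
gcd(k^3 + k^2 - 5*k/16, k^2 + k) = k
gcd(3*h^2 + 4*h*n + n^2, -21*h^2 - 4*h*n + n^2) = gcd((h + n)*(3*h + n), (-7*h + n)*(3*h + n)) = 3*h + n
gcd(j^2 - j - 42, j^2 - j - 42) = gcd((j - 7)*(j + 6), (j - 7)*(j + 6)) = j^2 - j - 42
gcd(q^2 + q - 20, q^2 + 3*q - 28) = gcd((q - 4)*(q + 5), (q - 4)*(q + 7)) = q - 4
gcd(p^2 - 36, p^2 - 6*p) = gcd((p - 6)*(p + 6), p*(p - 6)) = p - 6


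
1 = 1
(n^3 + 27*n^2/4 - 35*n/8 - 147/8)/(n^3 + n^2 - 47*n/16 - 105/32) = 4*(n + 7)/(4*n + 5)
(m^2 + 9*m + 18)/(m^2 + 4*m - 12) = (m + 3)/(m - 2)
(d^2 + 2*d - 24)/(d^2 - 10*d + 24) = (d + 6)/(d - 6)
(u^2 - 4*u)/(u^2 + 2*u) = (u - 4)/(u + 2)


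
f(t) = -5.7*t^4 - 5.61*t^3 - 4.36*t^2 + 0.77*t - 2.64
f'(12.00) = -41925.79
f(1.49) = -57.82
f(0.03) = -2.62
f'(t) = -22.8*t^3 - 16.83*t^2 - 8.72*t + 0.77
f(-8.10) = -21850.18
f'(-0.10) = 1.50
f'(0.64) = -17.68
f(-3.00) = -354.42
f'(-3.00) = 491.06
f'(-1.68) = 76.03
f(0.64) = -6.36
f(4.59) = -3163.49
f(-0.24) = -3.02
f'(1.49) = -125.01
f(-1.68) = -35.04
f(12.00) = -128510.52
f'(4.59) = -2598.65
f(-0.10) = -2.76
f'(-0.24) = 2.21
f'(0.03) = 0.49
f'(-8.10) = 11084.04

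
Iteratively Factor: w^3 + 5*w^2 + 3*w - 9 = (w + 3)*(w^2 + 2*w - 3) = (w - 1)*(w + 3)*(w + 3)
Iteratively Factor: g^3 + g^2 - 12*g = (g + 4)*(g^2 - 3*g) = (g - 3)*(g + 4)*(g)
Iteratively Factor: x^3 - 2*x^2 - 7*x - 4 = (x + 1)*(x^2 - 3*x - 4) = (x - 4)*(x + 1)*(x + 1)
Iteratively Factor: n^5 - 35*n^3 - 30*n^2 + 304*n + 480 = (n + 3)*(n^4 - 3*n^3 - 26*n^2 + 48*n + 160) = (n + 3)*(n + 4)*(n^3 - 7*n^2 + 2*n + 40) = (n - 5)*(n + 3)*(n + 4)*(n^2 - 2*n - 8) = (n - 5)*(n - 4)*(n + 3)*(n + 4)*(n + 2)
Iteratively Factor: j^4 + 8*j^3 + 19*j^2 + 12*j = (j + 3)*(j^3 + 5*j^2 + 4*j) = (j + 1)*(j + 3)*(j^2 + 4*j) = j*(j + 1)*(j + 3)*(j + 4)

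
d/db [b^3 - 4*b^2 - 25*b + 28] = 3*b^2 - 8*b - 25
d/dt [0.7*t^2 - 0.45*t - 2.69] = 1.4*t - 0.45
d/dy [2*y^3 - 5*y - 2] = 6*y^2 - 5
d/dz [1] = 0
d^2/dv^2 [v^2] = 2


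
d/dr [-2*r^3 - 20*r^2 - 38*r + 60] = -6*r^2 - 40*r - 38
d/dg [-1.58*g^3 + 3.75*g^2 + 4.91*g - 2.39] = -4.74*g^2 + 7.5*g + 4.91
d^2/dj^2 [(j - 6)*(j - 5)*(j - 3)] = 6*j - 28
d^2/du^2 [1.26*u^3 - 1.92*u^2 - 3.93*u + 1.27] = 7.56*u - 3.84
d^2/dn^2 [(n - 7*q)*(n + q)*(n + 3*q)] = 6*n - 6*q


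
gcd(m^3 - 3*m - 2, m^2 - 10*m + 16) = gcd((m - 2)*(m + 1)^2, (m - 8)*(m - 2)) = m - 2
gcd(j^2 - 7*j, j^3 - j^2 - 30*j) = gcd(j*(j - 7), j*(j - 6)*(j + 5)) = j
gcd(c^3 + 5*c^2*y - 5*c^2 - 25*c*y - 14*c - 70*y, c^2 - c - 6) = c + 2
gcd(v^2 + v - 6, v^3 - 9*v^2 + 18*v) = 1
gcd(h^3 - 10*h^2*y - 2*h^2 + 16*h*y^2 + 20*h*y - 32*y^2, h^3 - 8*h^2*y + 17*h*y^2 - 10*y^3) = -h + 2*y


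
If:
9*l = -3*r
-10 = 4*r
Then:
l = 5/6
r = -5/2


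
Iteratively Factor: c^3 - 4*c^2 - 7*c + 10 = (c - 1)*(c^2 - 3*c - 10) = (c - 1)*(c + 2)*(c - 5)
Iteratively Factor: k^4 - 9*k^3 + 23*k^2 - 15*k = (k - 3)*(k^3 - 6*k^2 + 5*k) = (k - 3)*(k - 1)*(k^2 - 5*k) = k*(k - 3)*(k - 1)*(k - 5)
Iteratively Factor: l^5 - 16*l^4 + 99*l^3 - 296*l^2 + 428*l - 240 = (l - 5)*(l^4 - 11*l^3 + 44*l^2 - 76*l + 48) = (l - 5)*(l - 4)*(l^3 - 7*l^2 + 16*l - 12) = (l - 5)*(l - 4)*(l - 3)*(l^2 - 4*l + 4) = (l - 5)*(l - 4)*(l - 3)*(l - 2)*(l - 2)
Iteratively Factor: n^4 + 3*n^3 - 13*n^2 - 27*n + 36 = (n + 4)*(n^3 - n^2 - 9*n + 9) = (n - 3)*(n + 4)*(n^2 + 2*n - 3) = (n - 3)*(n + 3)*(n + 4)*(n - 1)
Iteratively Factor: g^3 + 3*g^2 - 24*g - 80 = (g - 5)*(g^2 + 8*g + 16) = (g - 5)*(g + 4)*(g + 4)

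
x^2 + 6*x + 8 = (x + 2)*(x + 4)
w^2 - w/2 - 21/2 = (w - 7/2)*(w + 3)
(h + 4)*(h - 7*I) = h^2 + 4*h - 7*I*h - 28*I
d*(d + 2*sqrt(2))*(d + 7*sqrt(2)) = d^3 + 9*sqrt(2)*d^2 + 28*d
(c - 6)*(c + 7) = c^2 + c - 42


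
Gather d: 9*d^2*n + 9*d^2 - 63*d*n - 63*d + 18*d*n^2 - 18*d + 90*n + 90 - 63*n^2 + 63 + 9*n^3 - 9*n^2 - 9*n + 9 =d^2*(9*n + 9) + d*(18*n^2 - 63*n - 81) + 9*n^3 - 72*n^2 + 81*n + 162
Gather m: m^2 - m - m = m^2 - 2*m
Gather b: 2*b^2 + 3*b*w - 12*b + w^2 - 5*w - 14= 2*b^2 + b*(3*w - 12) + w^2 - 5*w - 14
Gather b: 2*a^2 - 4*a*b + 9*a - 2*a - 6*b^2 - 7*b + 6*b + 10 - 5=2*a^2 + 7*a - 6*b^2 + b*(-4*a - 1) + 5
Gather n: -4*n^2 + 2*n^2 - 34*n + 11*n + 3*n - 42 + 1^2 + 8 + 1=-2*n^2 - 20*n - 32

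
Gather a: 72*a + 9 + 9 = 72*a + 18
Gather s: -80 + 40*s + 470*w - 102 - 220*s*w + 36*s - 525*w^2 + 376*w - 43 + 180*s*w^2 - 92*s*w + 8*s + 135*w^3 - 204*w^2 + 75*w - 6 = s*(180*w^2 - 312*w + 84) + 135*w^3 - 729*w^2 + 921*w - 231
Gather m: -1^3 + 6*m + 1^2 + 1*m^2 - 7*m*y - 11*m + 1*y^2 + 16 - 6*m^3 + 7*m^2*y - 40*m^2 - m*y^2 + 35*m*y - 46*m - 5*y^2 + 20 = -6*m^3 + m^2*(7*y - 39) + m*(-y^2 + 28*y - 51) - 4*y^2 + 36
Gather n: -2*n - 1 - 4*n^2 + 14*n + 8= -4*n^2 + 12*n + 7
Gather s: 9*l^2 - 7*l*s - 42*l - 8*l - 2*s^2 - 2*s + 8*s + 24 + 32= 9*l^2 - 50*l - 2*s^2 + s*(6 - 7*l) + 56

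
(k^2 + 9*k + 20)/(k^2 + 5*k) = (k + 4)/k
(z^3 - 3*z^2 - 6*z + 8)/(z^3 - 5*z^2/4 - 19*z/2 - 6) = 4*(z - 1)/(4*z + 3)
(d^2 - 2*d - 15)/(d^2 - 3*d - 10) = (d + 3)/(d + 2)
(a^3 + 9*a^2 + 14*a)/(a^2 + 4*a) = (a^2 + 9*a + 14)/(a + 4)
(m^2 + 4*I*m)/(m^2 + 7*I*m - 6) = m*(m + 4*I)/(m^2 + 7*I*m - 6)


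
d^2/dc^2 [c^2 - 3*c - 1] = 2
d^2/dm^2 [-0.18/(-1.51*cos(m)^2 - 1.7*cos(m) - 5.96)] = (-1.641672*(1 - cos(m)^2)^2 - 3.69648*cos(m)^3 + 5.138676*cos(m)^2 + 6.328845*cos(m) + 0.577575*cos(3*m) - 0.557783999999999)/(1.51*cos(m)^2 + 1.7*cos(m) + 5.96)^3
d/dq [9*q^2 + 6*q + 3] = 18*q + 6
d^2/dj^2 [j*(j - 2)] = 2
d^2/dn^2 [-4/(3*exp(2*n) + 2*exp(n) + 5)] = 8*(-4*(3*exp(n) + 1)^2*exp(n) + (6*exp(n) + 1)*(3*exp(2*n) + 2*exp(n) + 5))*exp(n)/(3*exp(2*n) + 2*exp(n) + 5)^3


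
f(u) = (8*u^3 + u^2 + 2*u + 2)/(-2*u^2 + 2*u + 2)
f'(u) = (4*u - 2)*(8*u^3 + u^2 + 2*u + 2)/(-2*u^2 + 2*u + 2)^2 + (24*u^2 + 2*u + 2)/(-2*u^2 + 2*u + 2)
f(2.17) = -30.15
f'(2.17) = 26.66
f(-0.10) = 1.01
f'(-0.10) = -0.22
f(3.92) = -24.27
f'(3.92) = -2.23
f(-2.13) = 6.62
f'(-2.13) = -3.26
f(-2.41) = 7.55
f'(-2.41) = -3.37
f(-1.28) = 4.09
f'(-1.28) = -2.51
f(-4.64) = 15.59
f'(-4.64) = -3.75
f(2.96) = -23.34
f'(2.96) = 1.20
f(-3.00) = 9.59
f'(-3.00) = -3.53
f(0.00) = 1.00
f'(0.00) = 0.00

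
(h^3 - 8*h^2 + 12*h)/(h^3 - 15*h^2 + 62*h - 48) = h*(h - 2)/(h^2 - 9*h + 8)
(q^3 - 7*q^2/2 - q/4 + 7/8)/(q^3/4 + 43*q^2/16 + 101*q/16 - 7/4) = 2*(8*q^3 - 28*q^2 - 2*q + 7)/(4*q^3 + 43*q^2 + 101*q - 28)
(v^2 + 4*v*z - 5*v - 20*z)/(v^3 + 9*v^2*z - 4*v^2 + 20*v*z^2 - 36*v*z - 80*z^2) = (v - 5)/(v^2 + 5*v*z - 4*v - 20*z)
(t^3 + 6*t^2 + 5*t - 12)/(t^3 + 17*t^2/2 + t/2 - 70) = 2*(t^2 + 2*t - 3)/(2*t^2 + 9*t - 35)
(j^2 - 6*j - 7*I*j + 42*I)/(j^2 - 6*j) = (j - 7*I)/j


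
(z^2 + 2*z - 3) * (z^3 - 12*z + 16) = z^5 + 2*z^4 - 15*z^3 - 8*z^2 + 68*z - 48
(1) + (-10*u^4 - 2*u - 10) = -10*u^4 - 2*u - 9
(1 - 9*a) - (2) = -9*a - 1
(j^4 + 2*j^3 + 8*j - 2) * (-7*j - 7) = -7*j^5 - 21*j^4 - 14*j^3 - 56*j^2 - 42*j + 14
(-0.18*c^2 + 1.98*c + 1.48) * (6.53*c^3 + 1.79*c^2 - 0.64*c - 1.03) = -1.1754*c^5 + 12.6072*c^4 + 13.3238*c^3 + 1.5674*c^2 - 2.9866*c - 1.5244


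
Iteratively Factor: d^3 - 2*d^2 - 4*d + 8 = (d - 2)*(d^2 - 4) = (d - 2)*(d + 2)*(d - 2)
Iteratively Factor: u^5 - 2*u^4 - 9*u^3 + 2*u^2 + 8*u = (u + 1)*(u^4 - 3*u^3 - 6*u^2 + 8*u) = u*(u + 1)*(u^3 - 3*u^2 - 6*u + 8) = u*(u - 4)*(u + 1)*(u^2 + u - 2) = u*(u - 4)*(u + 1)*(u + 2)*(u - 1)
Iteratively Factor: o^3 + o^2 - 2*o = (o)*(o^2 + o - 2) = o*(o - 1)*(o + 2)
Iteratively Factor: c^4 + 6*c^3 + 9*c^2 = (c)*(c^3 + 6*c^2 + 9*c) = c*(c + 3)*(c^2 + 3*c) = c*(c + 3)^2*(c)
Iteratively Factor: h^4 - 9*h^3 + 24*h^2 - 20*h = (h)*(h^3 - 9*h^2 + 24*h - 20) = h*(h - 2)*(h^2 - 7*h + 10) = h*(h - 2)^2*(h - 5)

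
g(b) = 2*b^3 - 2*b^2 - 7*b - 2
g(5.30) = 202.47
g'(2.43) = 18.71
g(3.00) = 13.00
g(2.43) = -2.12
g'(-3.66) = 88.01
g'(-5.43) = 191.63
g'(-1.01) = 3.16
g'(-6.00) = 233.00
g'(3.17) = 40.61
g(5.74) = 270.16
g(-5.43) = -343.17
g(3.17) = 19.42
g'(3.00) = 35.00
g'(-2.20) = 30.84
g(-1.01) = 0.97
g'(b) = 6*b^2 - 4*b - 7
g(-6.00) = -464.00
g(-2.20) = -17.58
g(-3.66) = -101.23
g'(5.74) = 167.73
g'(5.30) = 140.34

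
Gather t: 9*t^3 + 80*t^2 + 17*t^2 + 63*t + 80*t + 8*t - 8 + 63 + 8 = 9*t^3 + 97*t^2 + 151*t + 63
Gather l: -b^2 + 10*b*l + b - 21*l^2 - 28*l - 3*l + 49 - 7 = -b^2 + b - 21*l^2 + l*(10*b - 31) + 42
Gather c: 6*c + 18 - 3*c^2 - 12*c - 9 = -3*c^2 - 6*c + 9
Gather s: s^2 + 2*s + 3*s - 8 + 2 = s^2 + 5*s - 6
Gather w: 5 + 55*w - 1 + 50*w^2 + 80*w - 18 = 50*w^2 + 135*w - 14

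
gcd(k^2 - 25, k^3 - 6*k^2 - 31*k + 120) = k + 5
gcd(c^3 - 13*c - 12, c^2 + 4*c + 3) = c^2 + 4*c + 3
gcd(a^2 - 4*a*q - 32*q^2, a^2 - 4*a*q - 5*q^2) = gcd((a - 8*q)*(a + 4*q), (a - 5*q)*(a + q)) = 1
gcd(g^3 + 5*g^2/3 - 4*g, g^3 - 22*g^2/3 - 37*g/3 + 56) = g + 3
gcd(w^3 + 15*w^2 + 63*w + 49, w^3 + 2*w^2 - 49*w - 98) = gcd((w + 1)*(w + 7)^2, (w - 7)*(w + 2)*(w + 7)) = w + 7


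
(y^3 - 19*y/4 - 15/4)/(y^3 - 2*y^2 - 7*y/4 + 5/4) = (2*y + 3)/(2*y - 1)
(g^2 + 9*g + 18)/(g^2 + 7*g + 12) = (g + 6)/(g + 4)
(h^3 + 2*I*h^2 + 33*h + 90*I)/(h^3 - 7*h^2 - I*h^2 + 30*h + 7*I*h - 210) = (h + 3*I)/(h - 7)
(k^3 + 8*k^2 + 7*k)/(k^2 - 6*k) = (k^2 + 8*k + 7)/(k - 6)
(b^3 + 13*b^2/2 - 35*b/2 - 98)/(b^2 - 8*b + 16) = (2*b^2 + 21*b + 49)/(2*(b - 4))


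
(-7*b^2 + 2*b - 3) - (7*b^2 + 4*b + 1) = -14*b^2 - 2*b - 4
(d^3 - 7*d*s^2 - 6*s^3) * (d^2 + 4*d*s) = d^5 + 4*d^4*s - 7*d^3*s^2 - 34*d^2*s^3 - 24*d*s^4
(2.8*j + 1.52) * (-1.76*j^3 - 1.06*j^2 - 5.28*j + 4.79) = -4.928*j^4 - 5.6432*j^3 - 16.3952*j^2 + 5.3864*j + 7.2808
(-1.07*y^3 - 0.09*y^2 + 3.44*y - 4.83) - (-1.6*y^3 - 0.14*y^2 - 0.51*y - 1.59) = 0.53*y^3 + 0.05*y^2 + 3.95*y - 3.24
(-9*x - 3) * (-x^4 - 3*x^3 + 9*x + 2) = 9*x^5 + 30*x^4 + 9*x^3 - 81*x^2 - 45*x - 6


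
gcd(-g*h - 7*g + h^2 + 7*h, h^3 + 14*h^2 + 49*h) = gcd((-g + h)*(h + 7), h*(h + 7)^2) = h + 7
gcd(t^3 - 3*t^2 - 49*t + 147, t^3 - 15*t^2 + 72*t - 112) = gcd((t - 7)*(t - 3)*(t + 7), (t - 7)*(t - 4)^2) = t - 7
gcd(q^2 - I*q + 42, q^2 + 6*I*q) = q + 6*I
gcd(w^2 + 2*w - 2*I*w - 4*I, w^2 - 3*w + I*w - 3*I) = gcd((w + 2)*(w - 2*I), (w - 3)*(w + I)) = 1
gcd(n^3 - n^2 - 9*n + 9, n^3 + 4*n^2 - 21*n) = n - 3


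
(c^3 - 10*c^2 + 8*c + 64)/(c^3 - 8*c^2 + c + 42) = (c^2 - 12*c + 32)/(c^2 - 10*c + 21)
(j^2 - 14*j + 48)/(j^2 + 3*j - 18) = (j^2 - 14*j + 48)/(j^2 + 3*j - 18)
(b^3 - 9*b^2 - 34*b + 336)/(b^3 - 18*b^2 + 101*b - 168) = (b + 6)/(b - 3)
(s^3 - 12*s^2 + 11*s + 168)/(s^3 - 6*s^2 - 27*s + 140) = (s^2 - 5*s - 24)/(s^2 + s - 20)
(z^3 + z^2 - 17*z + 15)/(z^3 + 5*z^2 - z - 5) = (z - 3)/(z + 1)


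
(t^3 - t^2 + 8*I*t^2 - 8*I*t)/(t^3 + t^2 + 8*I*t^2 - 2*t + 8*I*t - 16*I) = t/(t + 2)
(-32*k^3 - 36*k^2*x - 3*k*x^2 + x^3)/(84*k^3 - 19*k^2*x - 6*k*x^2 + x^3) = (-8*k^2 - 7*k*x + x^2)/(21*k^2 - 10*k*x + x^2)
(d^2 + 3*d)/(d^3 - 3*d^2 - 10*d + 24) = d/(d^2 - 6*d + 8)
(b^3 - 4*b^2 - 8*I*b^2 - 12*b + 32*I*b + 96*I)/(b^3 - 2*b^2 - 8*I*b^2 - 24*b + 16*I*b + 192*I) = (b + 2)/(b + 4)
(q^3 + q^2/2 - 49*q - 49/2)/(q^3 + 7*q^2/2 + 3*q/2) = (q^2 - 49)/(q*(q + 3))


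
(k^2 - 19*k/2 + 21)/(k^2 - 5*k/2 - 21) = (2*k - 7)/(2*k + 7)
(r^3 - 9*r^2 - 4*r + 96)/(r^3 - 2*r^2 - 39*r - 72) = (r - 4)/(r + 3)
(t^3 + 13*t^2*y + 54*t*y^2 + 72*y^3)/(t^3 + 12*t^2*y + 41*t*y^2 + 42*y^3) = (t^2 + 10*t*y + 24*y^2)/(t^2 + 9*t*y + 14*y^2)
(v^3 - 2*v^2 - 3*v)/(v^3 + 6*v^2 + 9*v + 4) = v*(v - 3)/(v^2 + 5*v + 4)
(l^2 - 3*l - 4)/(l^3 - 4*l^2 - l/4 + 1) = 4*(l + 1)/(4*l^2 - 1)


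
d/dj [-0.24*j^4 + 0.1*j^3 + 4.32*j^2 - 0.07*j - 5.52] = -0.96*j^3 + 0.3*j^2 + 8.64*j - 0.07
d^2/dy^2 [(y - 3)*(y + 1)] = 2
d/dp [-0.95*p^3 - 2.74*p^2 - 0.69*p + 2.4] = -2.85*p^2 - 5.48*p - 0.69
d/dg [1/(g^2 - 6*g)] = 2*(3 - g)/(g^2*(g - 6)^2)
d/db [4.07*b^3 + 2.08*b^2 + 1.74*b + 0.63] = 12.21*b^2 + 4.16*b + 1.74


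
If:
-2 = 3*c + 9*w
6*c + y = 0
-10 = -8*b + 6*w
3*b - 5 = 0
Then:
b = 5/3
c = -7/3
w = 5/9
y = 14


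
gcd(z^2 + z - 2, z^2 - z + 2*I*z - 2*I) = z - 1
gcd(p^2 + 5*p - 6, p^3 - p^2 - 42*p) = p + 6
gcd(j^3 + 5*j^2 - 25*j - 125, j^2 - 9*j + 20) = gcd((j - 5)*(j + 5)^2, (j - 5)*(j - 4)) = j - 5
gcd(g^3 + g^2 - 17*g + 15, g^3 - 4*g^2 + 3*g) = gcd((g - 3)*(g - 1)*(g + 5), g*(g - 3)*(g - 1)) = g^2 - 4*g + 3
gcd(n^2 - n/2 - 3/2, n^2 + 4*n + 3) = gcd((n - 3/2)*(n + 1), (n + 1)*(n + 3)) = n + 1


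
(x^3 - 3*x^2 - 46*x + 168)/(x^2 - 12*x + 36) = (x^2 + 3*x - 28)/(x - 6)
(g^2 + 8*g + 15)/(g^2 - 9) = (g + 5)/(g - 3)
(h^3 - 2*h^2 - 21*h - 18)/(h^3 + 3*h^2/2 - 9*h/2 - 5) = 2*(h^2 - 3*h - 18)/(2*h^2 + h - 10)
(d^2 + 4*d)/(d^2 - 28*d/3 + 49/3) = 3*d*(d + 4)/(3*d^2 - 28*d + 49)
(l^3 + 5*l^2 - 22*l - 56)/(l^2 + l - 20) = (l^2 + 9*l + 14)/(l + 5)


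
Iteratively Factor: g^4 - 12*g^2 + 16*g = (g + 4)*(g^3 - 4*g^2 + 4*g) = (g - 2)*(g + 4)*(g^2 - 2*g) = (g - 2)^2*(g + 4)*(g)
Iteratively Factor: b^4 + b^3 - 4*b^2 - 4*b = (b + 1)*(b^3 - 4*b) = (b - 2)*(b + 1)*(b^2 + 2*b) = b*(b - 2)*(b + 1)*(b + 2)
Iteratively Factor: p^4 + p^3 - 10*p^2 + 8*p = (p - 1)*(p^3 + 2*p^2 - 8*p) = (p - 2)*(p - 1)*(p^2 + 4*p) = p*(p - 2)*(p - 1)*(p + 4)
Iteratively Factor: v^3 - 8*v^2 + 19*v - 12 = (v - 4)*(v^2 - 4*v + 3) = (v - 4)*(v - 3)*(v - 1)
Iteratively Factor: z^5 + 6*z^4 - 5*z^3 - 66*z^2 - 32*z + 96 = (z + 4)*(z^4 + 2*z^3 - 13*z^2 - 14*z + 24) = (z - 1)*(z + 4)*(z^3 + 3*z^2 - 10*z - 24) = (z - 3)*(z - 1)*(z + 4)*(z^2 + 6*z + 8) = (z - 3)*(z - 1)*(z + 2)*(z + 4)*(z + 4)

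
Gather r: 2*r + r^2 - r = r^2 + r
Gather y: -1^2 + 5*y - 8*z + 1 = 5*y - 8*z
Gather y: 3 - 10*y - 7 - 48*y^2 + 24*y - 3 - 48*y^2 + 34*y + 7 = -96*y^2 + 48*y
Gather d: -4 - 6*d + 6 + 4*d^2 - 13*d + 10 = 4*d^2 - 19*d + 12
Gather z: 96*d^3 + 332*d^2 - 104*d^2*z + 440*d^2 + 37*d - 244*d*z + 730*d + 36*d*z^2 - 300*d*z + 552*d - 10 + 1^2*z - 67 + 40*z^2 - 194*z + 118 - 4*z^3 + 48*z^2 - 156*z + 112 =96*d^3 + 772*d^2 + 1319*d - 4*z^3 + z^2*(36*d + 88) + z*(-104*d^2 - 544*d - 349) + 153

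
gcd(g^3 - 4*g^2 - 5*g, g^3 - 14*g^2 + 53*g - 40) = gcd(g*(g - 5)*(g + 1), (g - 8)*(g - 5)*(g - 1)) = g - 5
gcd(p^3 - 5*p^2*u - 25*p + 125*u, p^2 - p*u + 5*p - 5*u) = p + 5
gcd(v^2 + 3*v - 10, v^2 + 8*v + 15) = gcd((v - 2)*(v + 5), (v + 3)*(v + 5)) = v + 5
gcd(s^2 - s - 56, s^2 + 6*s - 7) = s + 7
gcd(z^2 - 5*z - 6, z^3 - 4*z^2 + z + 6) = z + 1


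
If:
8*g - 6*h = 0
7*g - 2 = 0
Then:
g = 2/7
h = 8/21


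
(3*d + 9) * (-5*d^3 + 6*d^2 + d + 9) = -15*d^4 - 27*d^3 + 57*d^2 + 36*d + 81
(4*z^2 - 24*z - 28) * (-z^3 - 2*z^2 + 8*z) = -4*z^5 + 16*z^4 + 108*z^3 - 136*z^2 - 224*z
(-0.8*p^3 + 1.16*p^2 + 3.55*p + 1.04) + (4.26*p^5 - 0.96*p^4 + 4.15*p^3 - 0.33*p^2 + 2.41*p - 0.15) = 4.26*p^5 - 0.96*p^4 + 3.35*p^3 + 0.83*p^2 + 5.96*p + 0.89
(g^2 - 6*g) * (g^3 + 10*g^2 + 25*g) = g^5 + 4*g^4 - 35*g^3 - 150*g^2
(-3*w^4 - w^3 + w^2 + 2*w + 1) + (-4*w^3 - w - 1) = -3*w^4 - 5*w^3 + w^2 + w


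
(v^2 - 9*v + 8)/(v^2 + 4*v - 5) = (v - 8)/(v + 5)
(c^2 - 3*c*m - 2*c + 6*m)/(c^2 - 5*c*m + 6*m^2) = (c - 2)/(c - 2*m)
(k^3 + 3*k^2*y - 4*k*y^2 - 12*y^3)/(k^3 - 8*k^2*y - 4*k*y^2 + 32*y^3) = (-k - 3*y)/(-k + 8*y)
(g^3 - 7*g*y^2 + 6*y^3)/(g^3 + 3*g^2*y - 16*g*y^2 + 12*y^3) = (g + 3*y)/(g + 6*y)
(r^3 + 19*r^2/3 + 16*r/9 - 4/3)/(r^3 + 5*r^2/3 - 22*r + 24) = (9*r^2 + 3*r - 2)/(3*(3*r^2 - 13*r + 12))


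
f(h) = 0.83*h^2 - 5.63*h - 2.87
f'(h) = 1.66*h - 5.63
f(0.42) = -5.09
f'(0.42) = -4.93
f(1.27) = -8.68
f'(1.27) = -3.52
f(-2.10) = 12.61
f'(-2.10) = -9.12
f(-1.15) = 4.70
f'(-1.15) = -7.54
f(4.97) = -10.35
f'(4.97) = 2.62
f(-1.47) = 7.20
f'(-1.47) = -8.07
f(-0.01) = -2.81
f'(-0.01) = -5.65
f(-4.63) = 40.99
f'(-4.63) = -13.32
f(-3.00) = 21.49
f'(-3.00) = -10.61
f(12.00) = 49.09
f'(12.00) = 14.29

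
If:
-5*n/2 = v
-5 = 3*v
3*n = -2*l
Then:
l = -1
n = 2/3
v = -5/3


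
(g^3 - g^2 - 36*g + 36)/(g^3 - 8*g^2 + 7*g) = (g^2 - 36)/(g*(g - 7))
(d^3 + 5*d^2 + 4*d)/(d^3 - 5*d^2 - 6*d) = (d + 4)/(d - 6)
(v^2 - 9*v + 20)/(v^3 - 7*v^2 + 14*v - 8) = (v - 5)/(v^2 - 3*v + 2)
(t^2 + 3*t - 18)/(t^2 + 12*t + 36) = (t - 3)/(t + 6)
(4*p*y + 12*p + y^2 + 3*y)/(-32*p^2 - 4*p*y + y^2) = (y + 3)/(-8*p + y)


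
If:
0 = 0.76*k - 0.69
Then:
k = 0.91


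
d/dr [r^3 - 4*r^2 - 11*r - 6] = 3*r^2 - 8*r - 11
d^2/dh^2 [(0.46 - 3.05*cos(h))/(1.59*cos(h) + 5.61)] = (28.368621*sin(h)^2 + 100.093059*cos(h) + 28.368621)/(4.019679*cos(h)^3 + 42.547923*cos(h)^2 + 150.121917*cos(h) + 176.558481)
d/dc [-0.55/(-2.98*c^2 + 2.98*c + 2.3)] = (1.639 - 3.278*c)/(-2.98*c^2 + 2.98*c + 2.3)^2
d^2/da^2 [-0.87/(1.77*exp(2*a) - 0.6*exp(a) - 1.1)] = (0.87*(3.54*exp(a) - 0.6)*(7.08*exp(a) - 1.2)*exp(a) + (6.1596*exp(a) - 0.522)*(-1.77*exp(2*a) + 0.6*exp(a) + 1.1))*exp(a)/(-1.77*exp(2*a) + 0.6*exp(a) + 1.1)^3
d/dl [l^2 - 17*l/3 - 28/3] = 2*l - 17/3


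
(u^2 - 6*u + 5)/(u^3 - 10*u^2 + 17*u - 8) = (u - 5)/(u^2 - 9*u + 8)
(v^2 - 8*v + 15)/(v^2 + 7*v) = (v^2 - 8*v + 15)/(v*(v + 7))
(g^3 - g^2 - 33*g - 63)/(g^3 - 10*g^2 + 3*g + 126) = (g + 3)/(g - 6)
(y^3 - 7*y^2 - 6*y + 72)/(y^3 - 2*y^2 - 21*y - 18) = (y - 4)/(y + 1)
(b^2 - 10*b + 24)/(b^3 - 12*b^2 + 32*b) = (b - 6)/(b*(b - 8))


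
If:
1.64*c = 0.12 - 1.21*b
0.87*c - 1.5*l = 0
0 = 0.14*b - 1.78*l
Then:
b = 0.08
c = 0.01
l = 0.01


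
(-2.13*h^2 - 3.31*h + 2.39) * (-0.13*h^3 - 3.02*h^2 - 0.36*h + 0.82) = 0.2769*h^5 + 6.8629*h^4 + 10.4523*h^3 - 7.7728*h^2 - 3.5746*h + 1.9598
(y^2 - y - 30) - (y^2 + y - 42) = 12 - 2*y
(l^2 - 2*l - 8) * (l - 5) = l^3 - 7*l^2 + 2*l + 40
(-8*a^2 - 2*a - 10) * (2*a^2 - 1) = -16*a^4 - 4*a^3 - 12*a^2 + 2*a + 10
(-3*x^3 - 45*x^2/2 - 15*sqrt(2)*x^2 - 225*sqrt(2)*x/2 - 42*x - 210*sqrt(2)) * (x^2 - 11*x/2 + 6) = -3*x^5 - 15*sqrt(2)*x^4 - 6*x^4 - 30*sqrt(2)*x^3 + 255*x^3/4 + 96*x^2 + 1275*sqrt(2)*x^2/4 - 252*x + 480*sqrt(2)*x - 1260*sqrt(2)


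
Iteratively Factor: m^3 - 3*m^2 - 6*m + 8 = (m - 1)*(m^2 - 2*m - 8) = (m - 4)*(m - 1)*(m + 2)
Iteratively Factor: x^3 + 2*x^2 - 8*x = (x)*(x^2 + 2*x - 8) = x*(x + 4)*(x - 2)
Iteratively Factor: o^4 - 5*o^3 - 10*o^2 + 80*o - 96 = (o - 4)*(o^3 - o^2 - 14*o + 24) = (o - 4)*(o + 4)*(o^2 - 5*o + 6) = (o - 4)*(o - 3)*(o + 4)*(o - 2)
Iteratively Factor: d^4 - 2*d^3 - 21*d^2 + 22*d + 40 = (d - 2)*(d^3 - 21*d - 20) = (d - 2)*(d + 1)*(d^2 - d - 20) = (d - 5)*(d - 2)*(d + 1)*(d + 4)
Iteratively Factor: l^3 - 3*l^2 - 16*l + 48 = (l - 3)*(l^2 - 16) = (l - 4)*(l - 3)*(l + 4)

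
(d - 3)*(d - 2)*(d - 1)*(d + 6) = d^4 - 25*d^2 + 60*d - 36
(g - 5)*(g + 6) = g^2 + g - 30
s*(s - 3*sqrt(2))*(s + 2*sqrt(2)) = s^3 - sqrt(2)*s^2 - 12*s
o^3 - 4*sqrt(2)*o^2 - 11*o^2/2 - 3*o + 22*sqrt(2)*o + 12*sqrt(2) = (o - 6)*(o + 1/2)*(o - 4*sqrt(2))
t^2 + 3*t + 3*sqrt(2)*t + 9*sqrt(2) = (t + 3)*(t + 3*sqrt(2))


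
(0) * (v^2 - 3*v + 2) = 0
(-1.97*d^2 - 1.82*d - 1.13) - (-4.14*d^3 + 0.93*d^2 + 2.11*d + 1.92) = 4.14*d^3 - 2.9*d^2 - 3.93*d - 3.05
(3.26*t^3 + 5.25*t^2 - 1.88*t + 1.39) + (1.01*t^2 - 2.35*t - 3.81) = 3.26*t^3 + 6.26*t^2 - 4.23*t - 2.42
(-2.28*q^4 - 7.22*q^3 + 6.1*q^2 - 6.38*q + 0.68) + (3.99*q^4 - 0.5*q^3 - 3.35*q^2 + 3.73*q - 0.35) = 1.71*q^4 - 7.72*q^3 + 2.75*q^2 - 2.65*q + 0.33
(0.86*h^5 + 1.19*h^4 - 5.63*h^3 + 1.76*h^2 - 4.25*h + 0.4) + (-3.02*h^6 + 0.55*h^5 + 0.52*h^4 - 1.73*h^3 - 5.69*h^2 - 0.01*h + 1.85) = -3.02*h^6 + 1.41*h^5 + 1.71*h^4 - 7.36*h^3 - 3.93*h^2 - 4.26*h + 2.25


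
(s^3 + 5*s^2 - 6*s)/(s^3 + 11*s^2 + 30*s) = (s - 1)/(s + 5)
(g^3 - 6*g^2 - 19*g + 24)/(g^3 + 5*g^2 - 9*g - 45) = (g^2 - 9*g + 8)/(g^2 + 2*g - 15)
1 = 1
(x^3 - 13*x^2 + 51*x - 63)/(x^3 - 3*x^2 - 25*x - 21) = (x^2 - 6*x + 9)/(x^2 + 4*x + 3)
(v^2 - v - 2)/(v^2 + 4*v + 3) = (v - 2)/(v + 3)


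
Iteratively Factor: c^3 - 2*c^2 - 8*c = (c + 2)*(c^2 - 4*c) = (c - 4)*(c + 2)*(c)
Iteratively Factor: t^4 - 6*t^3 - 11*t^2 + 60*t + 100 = (t + 2)*(t^3 - 8*t^2 + 5*t + 50) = (t - 5)*(t + 2)*(t^2 - 3*t - 10) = (t - 5)*(t + 2)^2*(t - 5)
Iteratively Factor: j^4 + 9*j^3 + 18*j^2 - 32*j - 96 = (j + 4)*(j^3 + 5*j^2 - 2*j - 24) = (j - 2)*(j + 4)*(j^2 + 7*j + 12) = (j - 2)*(j + 4)^2*(j + 3)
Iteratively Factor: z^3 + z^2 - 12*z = (z)*(z^2 + z - 12) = z*(z + 4)*(z - 3)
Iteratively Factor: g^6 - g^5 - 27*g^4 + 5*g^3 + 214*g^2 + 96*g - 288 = (g + 3)*(g^5 - 4*g^4 - 15*g^3 + 50*g^2 + 64*g - 96) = (g - 1)*(g + 3)*(g^4 - 3*g^3 - 18*g^2 + 32*g + 96) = (g - 1)*(g + 3)^2*(g^3 - 6*g^2 + 32) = (g - 4)*(g - 1)*(g + 3)^2*(g^2 - 2*g - 8) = (g - 4)*(g - 1)*(g + 2)*(g + 3)^2*(g - 4)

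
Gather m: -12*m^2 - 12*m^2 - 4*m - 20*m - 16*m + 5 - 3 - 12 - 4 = -24*m^2 - 40*m - 14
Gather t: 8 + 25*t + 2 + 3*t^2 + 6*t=3*t^2 + 31*t + 10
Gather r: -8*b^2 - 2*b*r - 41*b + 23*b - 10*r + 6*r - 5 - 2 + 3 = -8*b^2 - 18*b + r*(-2*b - 4) - 4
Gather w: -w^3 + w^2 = -w^3 + w^2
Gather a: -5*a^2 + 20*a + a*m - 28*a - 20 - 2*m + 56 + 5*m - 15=-5*a^2 + a*(m - 8) + 3*m + 21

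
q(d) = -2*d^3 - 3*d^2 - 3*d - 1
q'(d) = -6*d^2 - 6*d - 3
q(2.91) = -84.42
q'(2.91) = -71.27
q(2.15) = -41.19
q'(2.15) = -43.64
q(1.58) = -21.12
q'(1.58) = -27.46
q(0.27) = -2.07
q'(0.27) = -5.06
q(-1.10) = 1.33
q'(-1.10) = -3.66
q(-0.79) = 0.48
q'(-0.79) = -2.00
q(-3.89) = 83.00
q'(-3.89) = -70.45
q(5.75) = -497.66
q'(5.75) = -235.88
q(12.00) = -3925.00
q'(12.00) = -939.00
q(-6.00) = 341.00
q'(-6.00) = -183.00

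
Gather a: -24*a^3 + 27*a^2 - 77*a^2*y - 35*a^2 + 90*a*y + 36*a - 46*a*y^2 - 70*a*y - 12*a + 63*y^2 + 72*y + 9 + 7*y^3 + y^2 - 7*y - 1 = -24*a^3 + a^2*(-77*y - 8) + a*(-46*y^2 + 20*y + 24) + 7*y^3 + 64*y^2 + 65*y + 8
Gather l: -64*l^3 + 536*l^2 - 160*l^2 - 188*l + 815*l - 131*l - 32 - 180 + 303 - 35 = -64*l^3 + 376*l^2 + 496*l + 56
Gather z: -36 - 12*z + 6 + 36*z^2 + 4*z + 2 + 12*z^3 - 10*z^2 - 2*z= 12*z^3 + 26*z^2 - 10*z - 28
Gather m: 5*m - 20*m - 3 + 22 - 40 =-15*m - 21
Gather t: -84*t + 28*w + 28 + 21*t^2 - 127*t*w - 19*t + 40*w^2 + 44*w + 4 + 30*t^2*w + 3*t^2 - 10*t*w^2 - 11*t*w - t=t^2*(30*w + 24) + t*(-10*w^2 - 138*w - 104) + 40*w^2 + 72*w + 32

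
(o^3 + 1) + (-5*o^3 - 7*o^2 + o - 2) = -4*o^3 - 7*o^2 + o - 1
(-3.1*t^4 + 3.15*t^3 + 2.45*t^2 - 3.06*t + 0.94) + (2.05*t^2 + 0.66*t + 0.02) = -3.1*t^4 + 3.15*t^3 + 4.5*t^2 - 2.4*t + 0.96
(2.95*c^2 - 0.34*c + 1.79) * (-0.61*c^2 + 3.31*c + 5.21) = -1.7995*c^4 + 9.9719*c^3 + 13.1522*c^2 + 4.1535*c + 9.3259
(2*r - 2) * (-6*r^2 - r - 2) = -12*r^3 + 10*r^2 - 2*r + 4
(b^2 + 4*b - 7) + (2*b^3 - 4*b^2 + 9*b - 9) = 2*b^3 - 3*b^2 + 13*b - 16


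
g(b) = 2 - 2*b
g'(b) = -2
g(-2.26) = 6.52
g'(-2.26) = -2.00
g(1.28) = -0.56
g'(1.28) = -2.00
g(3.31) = -4.62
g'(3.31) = -2.00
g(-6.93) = 15.86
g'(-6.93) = -2.00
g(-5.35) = 12.70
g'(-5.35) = -2.00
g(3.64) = -5.28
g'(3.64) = -2.00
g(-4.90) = 11.80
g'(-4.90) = -2.00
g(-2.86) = 7.72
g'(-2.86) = -2.00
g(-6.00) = 14.00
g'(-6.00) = -2.00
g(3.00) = -4.00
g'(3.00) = -2.00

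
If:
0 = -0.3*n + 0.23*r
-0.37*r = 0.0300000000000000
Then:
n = -0.06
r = -0.08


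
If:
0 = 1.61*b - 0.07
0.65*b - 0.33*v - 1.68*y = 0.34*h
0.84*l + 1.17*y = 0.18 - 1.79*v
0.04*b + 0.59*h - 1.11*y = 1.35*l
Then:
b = 0.04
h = -5.84470308268826*y - 0.0173471826957497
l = -3.37657393984153*y - 0.00629311655978497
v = 0.930906206406083*y + 0.103511853581128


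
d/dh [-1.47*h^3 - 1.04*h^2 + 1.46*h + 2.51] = -4.41*h^2 - 2.08*h + 1.46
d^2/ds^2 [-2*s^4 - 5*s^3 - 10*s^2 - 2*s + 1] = -24*s^2 - 30*s - 20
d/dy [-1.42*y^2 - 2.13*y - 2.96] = -2.84*y - 2.13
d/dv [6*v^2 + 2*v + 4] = 12*v + 2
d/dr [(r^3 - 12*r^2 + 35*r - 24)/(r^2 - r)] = 1 - 24/r^2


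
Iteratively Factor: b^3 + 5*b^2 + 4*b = (b + 4)*(b^2 + b) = (b + 1)*(b + 4)*(b)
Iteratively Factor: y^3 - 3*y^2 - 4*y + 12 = (y + 2)*(y^2 - 5*y + 6) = (y - 2)*(y + 2)*(y - 3)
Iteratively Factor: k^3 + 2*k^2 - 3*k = (k - 1)*(k^2 + 3*k) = (k - 1)*(k + 3)*(k)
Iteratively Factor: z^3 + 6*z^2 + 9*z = (z + 3)*(z^2 + 3*z) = z*(z + 3)*(z + 3)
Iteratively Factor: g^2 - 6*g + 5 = (g - 1)*(g - 5)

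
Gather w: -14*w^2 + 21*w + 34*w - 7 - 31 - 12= -14*w^2 + 55*w - 50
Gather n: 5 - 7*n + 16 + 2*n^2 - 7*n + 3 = 2*n^2 - 14*n + 24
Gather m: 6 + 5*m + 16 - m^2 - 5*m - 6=16 - m^2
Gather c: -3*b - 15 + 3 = -3*b - 12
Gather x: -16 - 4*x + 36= 20 - 4*x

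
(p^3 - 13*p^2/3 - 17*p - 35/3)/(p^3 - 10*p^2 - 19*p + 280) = (3*p^2 + 8*p + 5)/(3*(p^2 - 3*p - 40))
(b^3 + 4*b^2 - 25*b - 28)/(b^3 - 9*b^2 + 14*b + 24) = (b + 7)/(b - 6)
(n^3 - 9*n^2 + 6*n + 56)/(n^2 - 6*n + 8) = (n^2 - 5*n - 14)/(n - 2)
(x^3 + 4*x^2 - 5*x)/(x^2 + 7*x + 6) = x*(x^2 + 4*x - 5)/(x^2 + 7*x + 6)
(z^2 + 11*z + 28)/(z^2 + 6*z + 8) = (z + 7)/(z + 2)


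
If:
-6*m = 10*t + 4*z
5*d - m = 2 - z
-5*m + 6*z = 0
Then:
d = z/25 + 2/5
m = 6*z/5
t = -28*z/25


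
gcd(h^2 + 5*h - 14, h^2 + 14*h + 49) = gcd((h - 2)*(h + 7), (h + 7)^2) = h + 7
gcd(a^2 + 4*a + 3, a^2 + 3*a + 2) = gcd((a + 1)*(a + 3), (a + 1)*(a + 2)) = a + 1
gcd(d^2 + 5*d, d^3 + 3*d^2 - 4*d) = d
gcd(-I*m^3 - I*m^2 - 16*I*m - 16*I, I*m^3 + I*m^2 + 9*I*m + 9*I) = m + 1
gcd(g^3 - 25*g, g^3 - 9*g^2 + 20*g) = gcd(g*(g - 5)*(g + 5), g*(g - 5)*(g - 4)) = g^2 - 5*g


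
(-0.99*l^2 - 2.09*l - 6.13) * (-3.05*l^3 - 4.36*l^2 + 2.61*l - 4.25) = 3.0195*l^5 + 10.6909*l^4 + 25.225*l^3 + 25.4794*l^2 - 7.1168*l + 26.0525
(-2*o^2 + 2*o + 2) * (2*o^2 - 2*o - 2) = -4*o^4 + 8*o^3 + 4*o^2 - 8*o - 4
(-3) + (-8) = -11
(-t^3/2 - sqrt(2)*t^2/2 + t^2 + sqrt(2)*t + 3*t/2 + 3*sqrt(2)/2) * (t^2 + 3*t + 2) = -t^5/2 - sqrt(2)*t^4/2 - t^4/2 - sqrt(2)*t^3/2 + 7*t^3/2 + 7*sqrt(2)*t^2/2 + 13*t^2/2 + 3*t + 13*sqrt(2)*t/2 + 3*sqrt(2)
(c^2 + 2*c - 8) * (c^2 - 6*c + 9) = c^4 - 4*c^3 - 11*c^2 + 66*c - 72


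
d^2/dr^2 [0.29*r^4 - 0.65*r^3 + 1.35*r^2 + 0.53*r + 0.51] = 3.48*r^2 - 3.9*r + 2.7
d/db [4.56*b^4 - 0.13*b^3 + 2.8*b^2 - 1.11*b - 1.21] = 18.24*b^3 - 0.39*b^2 + 5.6*b - 1.11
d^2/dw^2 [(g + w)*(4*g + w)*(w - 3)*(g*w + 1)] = 8*g^3 + 30*g^2*w - 30*g^2 + 12*g*w^2 - 18*g*w + 10*g + 6*w - 6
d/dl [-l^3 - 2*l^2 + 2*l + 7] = -3*l^2 - 4*l + 2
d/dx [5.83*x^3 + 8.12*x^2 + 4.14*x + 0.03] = 17.49*x^2 + 16.24*x + 4.14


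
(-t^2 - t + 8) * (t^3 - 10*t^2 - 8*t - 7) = -t^5 + 9*t^4 + 26*t^3 - 65*t^2 - 57*t - 56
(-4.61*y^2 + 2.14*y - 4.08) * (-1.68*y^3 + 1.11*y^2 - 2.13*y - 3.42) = 7.7448*y^5 - 8.7123*y^4 + 19.0491*y^3 + 6.6792*y^2 + 1.3716*y + 13.9536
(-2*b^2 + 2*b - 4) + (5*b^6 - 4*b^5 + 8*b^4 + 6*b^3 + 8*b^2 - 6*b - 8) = 5*b^6 - 4*b^5 + 8*b^4 + 6*b^3 + 6*b^2 - 4*b - 12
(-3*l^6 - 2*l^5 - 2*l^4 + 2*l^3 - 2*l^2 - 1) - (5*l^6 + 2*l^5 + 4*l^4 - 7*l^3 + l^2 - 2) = -8*l^6 - 4*l^5 - 6*l^4 + 9*l^3 - 3*l^2 + 1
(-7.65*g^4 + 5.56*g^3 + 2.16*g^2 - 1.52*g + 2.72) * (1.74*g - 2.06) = -13.311*g^5 + 25.4334*g^4 - 7.6952*g^3 - 7.0944*g^2 + 7.864*g - 5.6032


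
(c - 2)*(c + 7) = c^2 + 5*c - 14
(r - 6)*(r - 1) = r^2 - 7*r + 6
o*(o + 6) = o^2 + 6*o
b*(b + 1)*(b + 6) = b^3 + 7*b^2 + 6*b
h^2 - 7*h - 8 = (h - 8)*(h + 1)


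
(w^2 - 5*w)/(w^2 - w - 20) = w/(w + 4)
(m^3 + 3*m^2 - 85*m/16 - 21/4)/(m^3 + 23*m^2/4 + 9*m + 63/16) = (4*m^2 + 9*m - 28)/(4*m^2 + 20*m + 21)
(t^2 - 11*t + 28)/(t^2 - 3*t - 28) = (t - 4)/(t + 4)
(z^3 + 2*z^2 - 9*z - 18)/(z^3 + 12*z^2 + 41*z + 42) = (z - 3)/(z + 7)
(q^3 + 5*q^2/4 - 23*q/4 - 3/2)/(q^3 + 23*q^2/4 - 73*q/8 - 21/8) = 2*(q^2 + q - 6)/(2*q^2 + 11*q - 21)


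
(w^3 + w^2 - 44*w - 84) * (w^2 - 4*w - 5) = w^5 - 3*w^4 - 53*w^3 + 87*w^2 + 556*w + 420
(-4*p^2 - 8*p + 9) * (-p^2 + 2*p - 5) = 4*p^4 - 5*p^2 + 58*p - 45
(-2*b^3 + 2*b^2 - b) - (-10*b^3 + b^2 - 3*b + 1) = 8*b^3 + b^2 + 2*b - 1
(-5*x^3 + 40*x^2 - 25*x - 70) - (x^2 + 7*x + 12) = -5*x^3 + 39*x^2 - 32*x - 82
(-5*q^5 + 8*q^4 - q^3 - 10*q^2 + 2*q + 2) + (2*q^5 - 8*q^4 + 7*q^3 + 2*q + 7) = -3*q^5 + 6*q^3 - 10*q^2 + 4*q + 9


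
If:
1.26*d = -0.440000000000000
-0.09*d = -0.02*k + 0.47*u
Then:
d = -0.35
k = 23.5*u - 1.57142857142857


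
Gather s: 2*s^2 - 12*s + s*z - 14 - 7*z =2*s^2 + s*(z - 12) - 7*z - 14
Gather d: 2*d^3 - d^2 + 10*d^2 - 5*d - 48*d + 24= 2*d^3 + 9*d^2 - 53*d + 24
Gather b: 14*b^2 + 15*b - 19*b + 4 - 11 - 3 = 14*b^2 - 4*b - 10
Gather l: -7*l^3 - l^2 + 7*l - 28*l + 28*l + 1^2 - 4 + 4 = -7*l^3 - l^2 + 7*l + 1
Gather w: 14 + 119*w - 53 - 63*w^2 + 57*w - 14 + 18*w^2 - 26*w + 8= -45*w^2 + 150*w - 45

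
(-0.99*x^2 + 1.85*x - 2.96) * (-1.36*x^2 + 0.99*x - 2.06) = 1.3464*x^4 - 3.4961*x^3 + 7.8965*x^2 - 6.7414*x + 6.0976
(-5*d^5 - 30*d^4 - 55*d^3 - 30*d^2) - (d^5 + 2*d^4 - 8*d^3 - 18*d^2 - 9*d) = -6*d^5 - 32*d^4 - 47*d^3 - 12*d^2 + 9*d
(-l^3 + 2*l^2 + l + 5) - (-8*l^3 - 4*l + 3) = 7*l^3 + 2*l^2 + 5*l + 2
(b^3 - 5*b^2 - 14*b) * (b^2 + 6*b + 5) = b^5 + b^4 - 39*b^3 - 109*b^2 - 70*b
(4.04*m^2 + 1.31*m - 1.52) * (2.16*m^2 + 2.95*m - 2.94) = 8.7264*m^4 + 14.7476*m^3 - 11.2963*m^2 - 8.3354*m + 4.4688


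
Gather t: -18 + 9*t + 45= 9*t + 27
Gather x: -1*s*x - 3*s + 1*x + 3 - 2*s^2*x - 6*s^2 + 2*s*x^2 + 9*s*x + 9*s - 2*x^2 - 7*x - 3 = -6*s^2 + 6*s + x^2*(2*s - 2) + x*(-2*s^2 + 8*s - 6)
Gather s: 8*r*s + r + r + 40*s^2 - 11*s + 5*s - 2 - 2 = 2*r + 40*s^2 + s*(8*r - 6) - 4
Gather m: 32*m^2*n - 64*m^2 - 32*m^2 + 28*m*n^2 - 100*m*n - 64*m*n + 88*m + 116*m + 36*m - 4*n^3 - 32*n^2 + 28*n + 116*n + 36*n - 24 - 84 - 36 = m^2*(32*n - 96) + m*(28*n^2 - 164*n + 240) - 4*n^3 - 32*n^2 + 180*n - 144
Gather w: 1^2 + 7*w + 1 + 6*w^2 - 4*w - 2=6*w^2 + 3*w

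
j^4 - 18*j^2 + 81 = (j - 3)^2*(j + 3)^2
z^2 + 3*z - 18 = (z - 3)*(z + 6)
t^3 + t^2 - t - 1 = (t - 1)*(t + 1)^2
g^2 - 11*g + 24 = (g - 8)*(g - 3)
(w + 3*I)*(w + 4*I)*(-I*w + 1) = -I*w^3 + 8*w^2 + 19*I*w - 12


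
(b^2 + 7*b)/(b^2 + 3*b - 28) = b/(b - 4)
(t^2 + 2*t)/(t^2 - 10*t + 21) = t*(t + 2)/(t^2 - 10*t + 21)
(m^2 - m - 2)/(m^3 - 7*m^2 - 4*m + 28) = (m + 1)/(m^2 - 5*m - 14)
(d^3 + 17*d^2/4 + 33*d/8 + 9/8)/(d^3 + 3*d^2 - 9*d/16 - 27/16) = 2*(2*d + 1)/(4*d - 3)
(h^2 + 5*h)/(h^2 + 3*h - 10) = h/(h - 2)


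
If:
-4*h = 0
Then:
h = 0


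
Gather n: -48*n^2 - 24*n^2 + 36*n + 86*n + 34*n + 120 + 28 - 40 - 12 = -72*n^2 + 156*n + 96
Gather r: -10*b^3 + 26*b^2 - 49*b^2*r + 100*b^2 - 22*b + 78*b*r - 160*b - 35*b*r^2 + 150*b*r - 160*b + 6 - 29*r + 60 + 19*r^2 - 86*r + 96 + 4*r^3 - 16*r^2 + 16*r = -10*b^3 + 126*b^2 - 342*b + 4*r^3 + r^2*(3 - 35*b) + r*(-49*b^2 + 228*b - 99) + 162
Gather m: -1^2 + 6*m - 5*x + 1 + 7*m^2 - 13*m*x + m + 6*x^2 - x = 7*m^2 + m*(7 - 13*x) + 6*x^2 - 6*x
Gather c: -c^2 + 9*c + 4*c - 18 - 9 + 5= -c^2 + 13*c - 22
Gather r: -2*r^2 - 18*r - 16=-2*r^2 - 18*r - 16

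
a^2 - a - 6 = (a - 3)*(a + 2)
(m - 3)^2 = m^2 - 6*m + 9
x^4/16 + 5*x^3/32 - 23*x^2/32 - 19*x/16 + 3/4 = (x/4 + 1/2)*(x/4 + 1)*(x - 3)*(x - 1/2)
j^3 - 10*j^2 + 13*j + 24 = (j - 8)*(j - 3)*(j + 1)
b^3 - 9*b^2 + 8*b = b*(b - 8)*(b - 1)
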